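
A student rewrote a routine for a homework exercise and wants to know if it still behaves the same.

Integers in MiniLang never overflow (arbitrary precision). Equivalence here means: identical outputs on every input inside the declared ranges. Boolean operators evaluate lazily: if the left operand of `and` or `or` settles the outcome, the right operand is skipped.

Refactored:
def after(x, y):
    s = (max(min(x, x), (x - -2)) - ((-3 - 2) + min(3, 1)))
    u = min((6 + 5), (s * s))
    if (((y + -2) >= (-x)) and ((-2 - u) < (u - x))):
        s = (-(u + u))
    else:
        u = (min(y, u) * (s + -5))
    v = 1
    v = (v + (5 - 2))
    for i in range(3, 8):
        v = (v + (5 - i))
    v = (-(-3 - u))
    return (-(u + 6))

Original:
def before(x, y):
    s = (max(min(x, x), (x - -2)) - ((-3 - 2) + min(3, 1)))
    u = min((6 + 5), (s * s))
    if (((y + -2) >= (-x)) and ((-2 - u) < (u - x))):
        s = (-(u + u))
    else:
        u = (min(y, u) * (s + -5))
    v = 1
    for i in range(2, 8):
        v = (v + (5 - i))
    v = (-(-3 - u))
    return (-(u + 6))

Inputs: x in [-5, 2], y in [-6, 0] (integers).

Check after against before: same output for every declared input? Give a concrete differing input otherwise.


Reading the diff, among the changes: statement counts differ, plus arithmetic usage differs, plus constant usage differs, plus loop structure differs.
Tracing x=2, y=-4: before: s becomes 8; next u becomes 11; next (((y + -2) >= (-x)) and ((-2 - u) < (u - x))) evaluates to false; next u becomes -12; next v becomes 1; next at i=2:; next v becomes 4; next at i=3:; next v becomes 6; next at i=4:; next v becomes 7; next at i=5:; next v becomes 7; next at i=6:; next v becomes 6; next at i=7:; next v becomes 4; next v becomes -9; next final value 6 | after: s becomes 8; next u becomes 11; next (((y + -2) >= (-x)) and ((-2 - u) < (u - x))) evaluates to false; next u becomes -12; next v becomes 1; next v becomes 4; next at i=3:; next v becomes 6; next at i=4:; next v becomes 7; next at i=5:; next v becomes 7; next at i=6:; next v becomes 6; next at i=7:; next v becomes 4; next v becomes -9; next final value 6 — matching result 6.
Across all 56 domain points the two functions coincide.
verdict: equivalent


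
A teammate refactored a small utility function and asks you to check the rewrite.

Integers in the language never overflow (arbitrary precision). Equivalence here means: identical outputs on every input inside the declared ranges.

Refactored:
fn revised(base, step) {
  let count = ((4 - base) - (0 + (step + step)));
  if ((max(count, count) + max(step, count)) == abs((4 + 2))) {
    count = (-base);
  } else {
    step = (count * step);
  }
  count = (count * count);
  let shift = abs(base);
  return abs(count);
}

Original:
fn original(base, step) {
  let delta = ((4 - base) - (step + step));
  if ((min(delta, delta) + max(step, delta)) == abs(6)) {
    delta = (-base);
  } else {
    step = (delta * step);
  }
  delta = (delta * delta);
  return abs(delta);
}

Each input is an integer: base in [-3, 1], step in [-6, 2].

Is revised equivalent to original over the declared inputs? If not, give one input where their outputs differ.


The suspicious-looking change has no observable effect anywhere in the declared ranges.
Spot check at base=0, step=-1 — original: delta := 6 | ((min(delta, delta) + max(step, delta)) == abs(6)): false | step := -6 | delta := 36 | result 36. revised: count := 6 | ((max(count, count) + max(step, count)) == abs((4 + 2))): false | step := -6 | count := 36 | shift := 0 | result 36. Both give 36.
Every one of the 45 inputs gives matching results.
verdict: equivalent


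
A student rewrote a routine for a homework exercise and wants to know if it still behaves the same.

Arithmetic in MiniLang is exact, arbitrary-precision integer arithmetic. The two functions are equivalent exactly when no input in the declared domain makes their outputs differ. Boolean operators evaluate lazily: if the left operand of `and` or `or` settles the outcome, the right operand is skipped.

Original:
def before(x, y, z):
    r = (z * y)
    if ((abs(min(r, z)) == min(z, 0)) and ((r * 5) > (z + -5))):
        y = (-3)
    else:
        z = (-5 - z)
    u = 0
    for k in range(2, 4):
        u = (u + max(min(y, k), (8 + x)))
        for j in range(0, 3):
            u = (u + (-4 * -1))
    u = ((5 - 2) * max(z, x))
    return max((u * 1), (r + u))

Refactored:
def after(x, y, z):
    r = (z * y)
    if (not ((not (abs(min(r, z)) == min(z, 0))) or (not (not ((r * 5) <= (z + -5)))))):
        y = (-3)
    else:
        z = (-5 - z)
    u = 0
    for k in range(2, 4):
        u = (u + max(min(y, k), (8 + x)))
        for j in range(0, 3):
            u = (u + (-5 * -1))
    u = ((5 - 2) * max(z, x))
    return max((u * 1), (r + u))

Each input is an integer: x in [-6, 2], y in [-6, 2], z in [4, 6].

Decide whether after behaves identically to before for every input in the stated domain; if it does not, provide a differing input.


Although `-4` became `-5`, no input in the stated domain can expose it.
Spot check at x=-5, y=1, z=6 — before: r := 6 | ((abs(min(r, z)) == min(z, 0)) and ((r * 5) > (z + -5))): false | z := -11 | u := 0 | iter k=2: | u := 3 | iter j=0: | u := 7 | iter j=1: | u := 11 | iter j=2: | u := 15 | iter k=3: | u := 18 | iter j=0: | u := 22 | iter j=1: | u := 26 | iter j=2: | u := 30 | u := -15 | result -9. after: r := 6 | (not ((not (abs(min(r, z)) == min(z, 0))) or (not (not ((r * 5) <= (z + -5)))))): false | z := -11 | u := 0 | iter k=2: | u := 3 | iter j=0: | u := 8 | iter j=1: | u := 13 | iter j=2: | u := 18 | iter k=3: | u := 21 | iter j=0: | u := 26 | iter j=1: | u := 31 | iter j=2: | u := 36 | u := -15 | result -9. Both give -9.
Across all 243 domain points the two functions coincide.
verdict: equivalent


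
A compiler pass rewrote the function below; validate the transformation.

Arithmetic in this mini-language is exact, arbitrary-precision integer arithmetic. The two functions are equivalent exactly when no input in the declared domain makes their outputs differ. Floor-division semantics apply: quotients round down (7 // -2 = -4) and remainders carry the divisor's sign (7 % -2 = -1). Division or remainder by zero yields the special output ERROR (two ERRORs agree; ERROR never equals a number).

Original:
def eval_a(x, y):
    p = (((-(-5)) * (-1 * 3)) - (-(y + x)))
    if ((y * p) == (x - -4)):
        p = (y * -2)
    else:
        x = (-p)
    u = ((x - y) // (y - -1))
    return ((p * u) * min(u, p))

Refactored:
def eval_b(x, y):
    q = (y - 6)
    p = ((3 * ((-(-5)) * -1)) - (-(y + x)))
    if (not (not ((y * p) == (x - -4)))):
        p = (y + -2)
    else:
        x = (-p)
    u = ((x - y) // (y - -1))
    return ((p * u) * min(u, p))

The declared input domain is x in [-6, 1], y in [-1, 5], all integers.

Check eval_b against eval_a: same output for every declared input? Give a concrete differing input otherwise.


These are not equivalent — on x=-4, y=0 the outputs split (0 vs -32).
eval_a: p=-19, then ((y * p) == (x - -4)) is true, then p=0, then u=-4, then returns 0
eval_b: q=-6, then p=-19, then (not (not ((y * p) == (x - -4)))) is true, then p=-2, then u=-4, then returns -32
verdict: not equivalent; witness: x=-4, y=0


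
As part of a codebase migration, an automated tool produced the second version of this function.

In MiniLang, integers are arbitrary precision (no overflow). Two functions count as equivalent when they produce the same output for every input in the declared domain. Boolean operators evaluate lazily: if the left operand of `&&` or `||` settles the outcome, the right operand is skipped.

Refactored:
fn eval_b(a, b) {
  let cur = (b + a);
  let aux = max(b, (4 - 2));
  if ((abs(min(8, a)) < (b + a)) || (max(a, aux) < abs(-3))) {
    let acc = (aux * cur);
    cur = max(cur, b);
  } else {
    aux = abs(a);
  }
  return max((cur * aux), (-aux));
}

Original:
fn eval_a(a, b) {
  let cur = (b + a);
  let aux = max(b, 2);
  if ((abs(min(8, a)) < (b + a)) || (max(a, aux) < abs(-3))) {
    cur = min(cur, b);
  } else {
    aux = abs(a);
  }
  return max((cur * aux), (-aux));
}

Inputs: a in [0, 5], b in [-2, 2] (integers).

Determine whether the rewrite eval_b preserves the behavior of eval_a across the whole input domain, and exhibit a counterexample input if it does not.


Run the pair on a=1, b=-1.
eval_a: cur=0, then aux=2, then ((abs(min(8, a)) < (b + a)) || (max(a, aux) < abs(-3))) is true, then cur=-1, then returns -2
eval_b: cur=0, then aux=2, then ((abs(min(8, a)) < (b + a)) || (max(a, aux) < abs(-3))) is true, then acc=0, then cur=0, then returns 0
-2 and 0 differ, so these are not the same function on this domain.
verdict: not equivalent; witness: a=1, b=-1


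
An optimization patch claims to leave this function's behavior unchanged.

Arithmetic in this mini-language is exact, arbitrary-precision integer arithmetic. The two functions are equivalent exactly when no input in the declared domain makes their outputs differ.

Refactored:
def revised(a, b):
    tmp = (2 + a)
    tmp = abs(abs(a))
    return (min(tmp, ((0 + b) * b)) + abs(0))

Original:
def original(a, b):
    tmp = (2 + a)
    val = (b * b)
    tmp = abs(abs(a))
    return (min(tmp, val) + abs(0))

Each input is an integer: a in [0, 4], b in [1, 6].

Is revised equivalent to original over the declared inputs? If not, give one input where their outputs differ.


Although constant usage differs, and local variable names differ, and arithmetic usage differs, and statement counts differ, 30/30 inputs agree.
verdict: equivalent


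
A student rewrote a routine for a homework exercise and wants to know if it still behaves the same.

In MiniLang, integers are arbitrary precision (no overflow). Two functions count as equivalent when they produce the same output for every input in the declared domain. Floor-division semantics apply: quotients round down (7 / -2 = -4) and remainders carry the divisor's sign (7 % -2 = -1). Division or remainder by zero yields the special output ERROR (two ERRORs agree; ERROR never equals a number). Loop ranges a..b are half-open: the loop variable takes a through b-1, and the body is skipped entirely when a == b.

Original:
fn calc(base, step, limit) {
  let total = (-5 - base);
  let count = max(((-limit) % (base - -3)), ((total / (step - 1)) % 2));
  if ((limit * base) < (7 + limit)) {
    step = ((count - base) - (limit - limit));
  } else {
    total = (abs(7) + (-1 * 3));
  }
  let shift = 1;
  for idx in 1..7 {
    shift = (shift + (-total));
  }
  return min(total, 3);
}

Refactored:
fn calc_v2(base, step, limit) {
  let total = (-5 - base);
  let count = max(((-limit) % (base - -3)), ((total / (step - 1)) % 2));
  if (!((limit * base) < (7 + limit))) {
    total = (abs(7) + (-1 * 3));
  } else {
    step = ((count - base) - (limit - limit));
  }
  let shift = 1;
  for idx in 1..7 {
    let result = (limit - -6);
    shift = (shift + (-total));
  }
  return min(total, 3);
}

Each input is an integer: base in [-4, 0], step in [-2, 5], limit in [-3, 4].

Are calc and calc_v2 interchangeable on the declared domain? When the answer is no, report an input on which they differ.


Behavior is preserved: although arithmetic usage differs; also constant usage differs; also local variable names differ; also statement counts differ; also boolean connective usage differs, the outputs never diverge.
One worked example (base=-3, step=-1, limit=2) — calc: total := -2 | divide-by-zero, output ERROR; calc_v2: total := -2 | divide-by-zero, output ERROR; agreement on ERROR.
Checked all 320 inputs in the declared domain: the outputs agree on every one.
verdict: equivalent


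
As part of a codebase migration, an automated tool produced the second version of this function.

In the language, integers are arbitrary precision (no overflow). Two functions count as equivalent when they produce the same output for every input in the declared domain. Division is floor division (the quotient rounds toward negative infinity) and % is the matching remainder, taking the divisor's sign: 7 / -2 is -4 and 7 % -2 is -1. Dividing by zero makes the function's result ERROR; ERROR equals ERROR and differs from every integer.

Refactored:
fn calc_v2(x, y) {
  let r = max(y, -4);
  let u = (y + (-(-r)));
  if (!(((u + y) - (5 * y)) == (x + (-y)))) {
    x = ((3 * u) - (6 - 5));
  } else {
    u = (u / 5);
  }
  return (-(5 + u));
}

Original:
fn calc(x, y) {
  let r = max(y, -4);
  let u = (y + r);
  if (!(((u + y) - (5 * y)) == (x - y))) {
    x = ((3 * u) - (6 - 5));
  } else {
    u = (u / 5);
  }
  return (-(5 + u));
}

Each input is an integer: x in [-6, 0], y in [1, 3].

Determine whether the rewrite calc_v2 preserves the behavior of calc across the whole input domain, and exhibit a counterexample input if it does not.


Equivalent — the differences include arithmetic usage differs, yet no declared input distinguishes the two.
Tracing x=0, y=1: calc: r = 1; u = 2; (!(((u + y) - (5 * y)) == (x - y))) -> true; x = 5; return -7 | calc_v2: r = 1; u = 2; (!(((u + y) - (5 * y)) == (x + (-y)))) -> true; x = 5; return -7 — matching result -7.
An exhaustive pass over the 21 declared inputs shows identical outputs.
verdict: equivalent


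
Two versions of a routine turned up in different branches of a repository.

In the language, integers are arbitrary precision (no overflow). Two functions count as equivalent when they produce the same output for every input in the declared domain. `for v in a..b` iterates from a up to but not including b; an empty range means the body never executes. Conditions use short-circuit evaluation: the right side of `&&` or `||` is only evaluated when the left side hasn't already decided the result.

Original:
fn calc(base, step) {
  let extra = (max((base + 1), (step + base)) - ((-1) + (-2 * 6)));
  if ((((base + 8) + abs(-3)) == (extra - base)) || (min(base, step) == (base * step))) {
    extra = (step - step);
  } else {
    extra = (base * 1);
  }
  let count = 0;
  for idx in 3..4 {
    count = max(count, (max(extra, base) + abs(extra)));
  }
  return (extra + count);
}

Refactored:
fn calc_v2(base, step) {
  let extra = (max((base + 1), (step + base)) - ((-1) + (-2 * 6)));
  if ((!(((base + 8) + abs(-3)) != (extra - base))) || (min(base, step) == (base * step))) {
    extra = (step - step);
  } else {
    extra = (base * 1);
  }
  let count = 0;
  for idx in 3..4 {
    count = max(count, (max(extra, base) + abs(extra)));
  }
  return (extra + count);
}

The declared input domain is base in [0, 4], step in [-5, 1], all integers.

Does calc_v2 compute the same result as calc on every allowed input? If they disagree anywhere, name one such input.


Side by side, the visible changes include: comparison usage differs; boolean connective usage differs.
Spot check at base=3, step=-2 — calc: extra = 17; ((((base + 8) + abs(-3)) == (extra - base)) || (min(base, step) == (base * step))) -> true; extra = 0; count = 0; [idx=3]; count = 3; return 3. calc_v2: extra = 17; ((!(((base + 8) + abs(-3)) != (extra - base))) || (min(base, step) == (base * step))) -> true; extra = 0; count = 0; [idx=3]; count = 3; return 3. Both give 3.
Checked all 35 inputs in the declared domain: the outputs agree on every one.
verdict: equivalent


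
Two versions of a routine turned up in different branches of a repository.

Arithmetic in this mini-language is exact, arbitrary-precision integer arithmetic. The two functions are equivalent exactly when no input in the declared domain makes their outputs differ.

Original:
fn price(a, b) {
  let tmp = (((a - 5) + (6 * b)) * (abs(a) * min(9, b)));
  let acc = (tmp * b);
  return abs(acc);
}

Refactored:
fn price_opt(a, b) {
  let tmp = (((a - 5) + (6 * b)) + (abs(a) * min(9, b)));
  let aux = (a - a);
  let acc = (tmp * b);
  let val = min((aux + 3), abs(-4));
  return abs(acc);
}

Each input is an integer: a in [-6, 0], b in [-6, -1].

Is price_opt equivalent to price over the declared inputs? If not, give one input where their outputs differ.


Run the pair on a=-6, b=-6.
price: tmp becomes 1692; next acc becomes -10152; next final value 10152
price_opt: tmp becomes -83; next aux becomes 0; next acc becomes 498; next val becomes 3; next final value 498
10152 != 498, so the rewrite changes behavior.
verdict: not equivalent; witness: a=-6, b=-6


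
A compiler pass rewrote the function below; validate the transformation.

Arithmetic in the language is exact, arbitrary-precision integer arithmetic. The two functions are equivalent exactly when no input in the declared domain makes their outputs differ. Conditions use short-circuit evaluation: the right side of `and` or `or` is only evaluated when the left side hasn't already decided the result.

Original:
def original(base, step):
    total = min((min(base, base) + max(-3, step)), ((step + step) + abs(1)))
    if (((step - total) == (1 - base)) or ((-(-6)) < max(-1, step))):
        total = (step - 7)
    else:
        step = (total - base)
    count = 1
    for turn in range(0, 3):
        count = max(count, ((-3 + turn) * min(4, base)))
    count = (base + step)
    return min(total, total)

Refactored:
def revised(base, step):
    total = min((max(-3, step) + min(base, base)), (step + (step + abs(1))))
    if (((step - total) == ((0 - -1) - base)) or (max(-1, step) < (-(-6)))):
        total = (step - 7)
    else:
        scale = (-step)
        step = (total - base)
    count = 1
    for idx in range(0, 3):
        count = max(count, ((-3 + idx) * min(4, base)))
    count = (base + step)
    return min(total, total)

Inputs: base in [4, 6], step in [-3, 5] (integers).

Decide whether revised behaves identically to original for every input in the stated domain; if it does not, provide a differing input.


Consider the input base=4, step=-3.
original: total=-5, then (((step - total) == (1 - base)) or ((-(-6)) < max(-1, step))) is false, then step=-9, then count=1, then (turn=0), then count=1, then (turn=1), then count=1, then (turn=2), then count=1, then count=-5, then returns -5
revised: total=-5, then (((step - total) == ((0 - -1) - base)) or (max(-1, step) < (-(-6)))) is true, then total=-10, then count=1, then (idx=0), then count=1, then (idx=1), then count=1, then (idx=2), then count=1, then count=1, then returns -10
-5 against -10: the behavior changed.
verdict: not equivalent; witness: base=4, step=-3


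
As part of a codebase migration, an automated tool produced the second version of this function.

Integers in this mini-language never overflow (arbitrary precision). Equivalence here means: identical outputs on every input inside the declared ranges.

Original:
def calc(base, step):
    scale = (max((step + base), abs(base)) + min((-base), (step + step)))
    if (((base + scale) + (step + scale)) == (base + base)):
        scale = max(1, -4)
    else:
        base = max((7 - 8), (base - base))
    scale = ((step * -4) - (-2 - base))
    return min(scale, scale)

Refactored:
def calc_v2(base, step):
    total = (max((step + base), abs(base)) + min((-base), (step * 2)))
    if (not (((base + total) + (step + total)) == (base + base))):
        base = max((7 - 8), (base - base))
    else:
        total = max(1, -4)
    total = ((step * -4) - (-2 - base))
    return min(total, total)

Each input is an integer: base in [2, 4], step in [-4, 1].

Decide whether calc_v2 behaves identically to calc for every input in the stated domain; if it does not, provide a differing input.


Although arithmetic usage differs, plus boolean connective usage differs, plus constant usage differs, plus local variable names differ, 18/18 inputs agree.
verdict: equivalent


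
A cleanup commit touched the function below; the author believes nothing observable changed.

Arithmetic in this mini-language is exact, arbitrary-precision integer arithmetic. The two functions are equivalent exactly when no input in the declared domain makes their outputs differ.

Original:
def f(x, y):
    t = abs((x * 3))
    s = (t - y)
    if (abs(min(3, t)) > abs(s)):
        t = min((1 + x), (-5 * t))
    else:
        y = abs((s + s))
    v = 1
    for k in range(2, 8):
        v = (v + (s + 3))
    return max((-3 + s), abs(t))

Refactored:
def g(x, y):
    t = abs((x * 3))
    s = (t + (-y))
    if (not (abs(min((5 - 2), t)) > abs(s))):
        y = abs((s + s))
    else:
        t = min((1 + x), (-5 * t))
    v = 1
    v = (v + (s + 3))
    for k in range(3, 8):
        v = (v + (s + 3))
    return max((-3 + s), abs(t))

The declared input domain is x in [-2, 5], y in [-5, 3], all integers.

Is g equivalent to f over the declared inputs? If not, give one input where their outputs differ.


Changes here: boolean connective usage differs, statement counts differ, arithmetic usage differs, loop structure differs, constant usage differs; the full 72-point sweep finds no disagreement.
verdict: equivalent


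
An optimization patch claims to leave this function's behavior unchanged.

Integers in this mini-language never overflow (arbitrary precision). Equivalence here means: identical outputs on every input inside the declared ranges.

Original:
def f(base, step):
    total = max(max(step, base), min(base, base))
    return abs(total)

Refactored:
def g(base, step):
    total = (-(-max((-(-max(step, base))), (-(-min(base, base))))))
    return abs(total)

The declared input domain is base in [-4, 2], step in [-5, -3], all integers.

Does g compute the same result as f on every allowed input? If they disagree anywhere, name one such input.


Equivalent — the differences include same computation, different form, yet no declared input distinguishes the two.
Spot check at base=-2, step=-5 — f: total becomes -2; next final value 2. g: total becomes -2; next final value 2. Both give 2.
Sweeping the whole domain (21 inputs) finds no disagreement.
verdict: equivalent


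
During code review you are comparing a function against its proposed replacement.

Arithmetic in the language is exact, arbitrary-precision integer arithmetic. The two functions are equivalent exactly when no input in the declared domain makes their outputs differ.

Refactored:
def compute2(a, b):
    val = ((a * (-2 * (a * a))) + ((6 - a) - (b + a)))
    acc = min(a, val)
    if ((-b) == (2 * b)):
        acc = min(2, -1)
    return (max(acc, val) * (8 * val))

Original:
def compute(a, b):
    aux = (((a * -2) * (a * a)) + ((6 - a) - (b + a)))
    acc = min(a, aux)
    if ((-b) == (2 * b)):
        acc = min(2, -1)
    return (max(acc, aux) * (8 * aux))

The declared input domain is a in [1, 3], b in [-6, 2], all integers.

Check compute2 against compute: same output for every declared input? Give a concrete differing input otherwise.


Although local variable names differ, 27/27 inputs agree.
verdict: equivalent


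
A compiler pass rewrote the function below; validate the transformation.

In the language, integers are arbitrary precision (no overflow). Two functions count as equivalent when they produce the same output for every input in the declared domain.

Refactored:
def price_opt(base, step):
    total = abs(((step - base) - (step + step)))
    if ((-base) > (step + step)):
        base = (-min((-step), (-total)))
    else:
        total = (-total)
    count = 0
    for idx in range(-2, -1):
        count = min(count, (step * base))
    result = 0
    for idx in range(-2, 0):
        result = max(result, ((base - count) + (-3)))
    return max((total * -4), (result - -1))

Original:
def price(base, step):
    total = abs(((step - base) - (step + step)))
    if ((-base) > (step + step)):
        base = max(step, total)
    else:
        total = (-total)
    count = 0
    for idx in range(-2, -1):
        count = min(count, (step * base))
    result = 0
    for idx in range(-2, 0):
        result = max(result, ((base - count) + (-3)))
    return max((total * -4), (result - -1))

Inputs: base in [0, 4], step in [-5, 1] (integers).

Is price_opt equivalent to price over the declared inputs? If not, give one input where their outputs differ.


Side by side, the visible changes include: min/max/abs usage differs.
As a probe, take base=1, step=-2: price runs total := 1 | ((-base) > (step + step)): true | base := 1 | count := 0 | iter idx=-2: | count := -2 | result := 0 | iter idx=-2: | result := 0 | iter idx=-1: | result := 0 | result 1; price_opt runs total := 1 | ((-base) > (step + step)): true | base := 1 | count := 0 | iter idx=-2: | count := -2 | result := 0 | iter idx=-2: | result := 0 | iter idx=-1: | result := 0 | result 1; both end at 1.
Checked all 35 inputs in the declared domain: the outputs agree on every one.
verdict: equivalent


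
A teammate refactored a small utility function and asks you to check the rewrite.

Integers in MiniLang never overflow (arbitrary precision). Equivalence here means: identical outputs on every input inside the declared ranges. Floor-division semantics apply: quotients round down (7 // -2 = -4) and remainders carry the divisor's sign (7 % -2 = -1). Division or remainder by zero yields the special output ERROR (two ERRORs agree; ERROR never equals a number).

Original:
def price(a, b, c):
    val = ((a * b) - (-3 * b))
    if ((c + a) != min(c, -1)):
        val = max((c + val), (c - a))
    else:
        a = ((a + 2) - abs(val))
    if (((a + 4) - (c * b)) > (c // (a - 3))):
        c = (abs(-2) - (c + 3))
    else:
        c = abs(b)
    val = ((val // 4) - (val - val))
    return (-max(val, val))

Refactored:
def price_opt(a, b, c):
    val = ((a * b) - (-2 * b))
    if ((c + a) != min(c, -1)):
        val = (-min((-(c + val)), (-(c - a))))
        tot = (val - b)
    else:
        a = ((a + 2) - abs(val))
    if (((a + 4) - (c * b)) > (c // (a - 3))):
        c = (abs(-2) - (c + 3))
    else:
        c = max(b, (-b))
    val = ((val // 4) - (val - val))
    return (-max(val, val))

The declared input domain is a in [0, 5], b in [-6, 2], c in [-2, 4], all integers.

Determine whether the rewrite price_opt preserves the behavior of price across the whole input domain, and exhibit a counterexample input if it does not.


Run the pair on a=0, b=-6, c=-2.
price: val=-18, then ((c + a) != min(c, -1)) is false, then a=-16, then (((a + 4) - (c * b)) > (c // (a - 3))) is false, then c=6, then val=-5, then returns 5
price_opt: val=-12, then ((c + a) != min(c, -1)) is false, then a=-10, then (((a + 4) - (c * b)) > (c // (a - 3))) is false, then c=6, then val=-3, then returns 3
5 vs 3 — the two versions disagree here.
verdict: not equivalent; witness: a=0, b=-6, c=-2


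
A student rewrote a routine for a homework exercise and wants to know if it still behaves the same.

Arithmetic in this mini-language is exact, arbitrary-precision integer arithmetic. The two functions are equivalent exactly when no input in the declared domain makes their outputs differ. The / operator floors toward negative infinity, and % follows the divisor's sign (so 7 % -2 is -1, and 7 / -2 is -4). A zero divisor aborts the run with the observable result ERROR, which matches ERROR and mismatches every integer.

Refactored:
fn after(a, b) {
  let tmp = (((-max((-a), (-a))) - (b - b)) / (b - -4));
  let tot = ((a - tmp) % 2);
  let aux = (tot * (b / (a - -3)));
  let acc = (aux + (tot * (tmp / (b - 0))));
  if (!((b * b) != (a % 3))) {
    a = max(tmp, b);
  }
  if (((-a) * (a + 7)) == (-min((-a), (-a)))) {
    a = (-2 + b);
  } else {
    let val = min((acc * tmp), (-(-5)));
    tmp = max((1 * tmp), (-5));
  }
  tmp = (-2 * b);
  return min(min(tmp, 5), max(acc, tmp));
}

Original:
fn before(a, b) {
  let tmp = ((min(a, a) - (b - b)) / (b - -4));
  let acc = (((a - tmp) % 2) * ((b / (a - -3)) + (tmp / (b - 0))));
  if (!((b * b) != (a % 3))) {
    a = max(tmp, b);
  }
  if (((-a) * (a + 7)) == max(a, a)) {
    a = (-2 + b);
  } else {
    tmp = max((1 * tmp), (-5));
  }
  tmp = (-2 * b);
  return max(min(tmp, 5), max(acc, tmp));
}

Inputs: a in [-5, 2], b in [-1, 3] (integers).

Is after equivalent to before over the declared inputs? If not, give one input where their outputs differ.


There is a counterexample at a=-5, b=1: 0 on one side, -2 on the other.
before: tmp := -1 | acc := 0 | (!((b * b) != (a % 3))): true | a := 1 | (((-a) * (a + 7)) == max(a, a)): false | tmp := -1 | tmp := -2 | result 0
after: tmp := -1 | tot := 0 | aux := 0 | acc := 0 | (!((b * b) != (a % 3))): true | a := 1 | (((-a) * (a + 7)) == (-min((-a), (-a)))): false | val := 0 | tmp := -1 | tmp := -2 | result -2
verdict: not equivalent; witness: a=-5, b=1


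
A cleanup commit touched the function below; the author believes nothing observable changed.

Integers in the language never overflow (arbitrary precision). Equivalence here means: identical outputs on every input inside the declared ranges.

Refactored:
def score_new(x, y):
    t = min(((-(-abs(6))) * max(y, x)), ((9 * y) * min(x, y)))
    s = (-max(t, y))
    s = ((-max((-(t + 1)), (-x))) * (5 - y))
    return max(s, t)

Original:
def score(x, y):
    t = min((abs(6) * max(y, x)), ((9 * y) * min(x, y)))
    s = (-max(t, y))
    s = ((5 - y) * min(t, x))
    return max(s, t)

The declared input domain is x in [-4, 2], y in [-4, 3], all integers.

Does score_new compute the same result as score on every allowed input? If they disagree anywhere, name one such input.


Input x=1, y=0: 0 from score versus 5 from score_new.
verdict: not equivalent; witness: x=1, y=0


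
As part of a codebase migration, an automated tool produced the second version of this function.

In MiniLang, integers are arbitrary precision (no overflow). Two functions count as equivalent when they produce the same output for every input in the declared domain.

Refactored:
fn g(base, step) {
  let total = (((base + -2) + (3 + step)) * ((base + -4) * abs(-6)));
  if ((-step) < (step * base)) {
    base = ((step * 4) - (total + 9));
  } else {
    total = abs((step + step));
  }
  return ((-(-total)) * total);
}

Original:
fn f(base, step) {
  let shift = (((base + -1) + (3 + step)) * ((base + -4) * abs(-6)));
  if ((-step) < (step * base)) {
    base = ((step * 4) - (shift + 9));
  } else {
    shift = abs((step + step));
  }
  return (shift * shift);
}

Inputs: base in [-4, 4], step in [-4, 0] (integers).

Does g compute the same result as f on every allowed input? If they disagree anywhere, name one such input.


Consider the input base=-4, step=-4.
f: shift=288, then ((-step) < (step * base)) is true, then base=-313, then returns 82944
g: total=336, then ((-step) < (step * base)) is true, then base=-361, then returns 112896
82944 and 112896 differ, so these are not the same function on this domain.
verdict: not equivalent; witness: base=-4, step=-4


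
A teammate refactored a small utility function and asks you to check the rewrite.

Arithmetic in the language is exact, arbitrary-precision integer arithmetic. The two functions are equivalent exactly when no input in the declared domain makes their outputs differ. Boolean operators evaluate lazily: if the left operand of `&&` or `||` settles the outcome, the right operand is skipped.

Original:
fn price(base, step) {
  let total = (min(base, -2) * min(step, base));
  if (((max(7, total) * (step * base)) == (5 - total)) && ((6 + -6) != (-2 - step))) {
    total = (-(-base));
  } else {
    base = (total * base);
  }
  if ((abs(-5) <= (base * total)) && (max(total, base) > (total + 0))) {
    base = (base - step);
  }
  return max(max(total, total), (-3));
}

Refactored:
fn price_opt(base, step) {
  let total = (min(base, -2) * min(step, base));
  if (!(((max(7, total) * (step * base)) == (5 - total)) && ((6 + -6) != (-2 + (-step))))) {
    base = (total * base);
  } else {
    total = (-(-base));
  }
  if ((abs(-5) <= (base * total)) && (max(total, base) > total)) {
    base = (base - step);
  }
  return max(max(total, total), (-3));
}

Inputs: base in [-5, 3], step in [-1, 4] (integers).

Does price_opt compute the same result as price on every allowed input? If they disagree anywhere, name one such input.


This is a faithful refactor — arithmetic usage differs, plus boolean connective usage differs, plus constant usage differs, but the computed results match everywhere.
One worked example (base=-4, step=4) — price: total=16, then (((max(7, total) * (step * base)) == (5 - total)) && ((6 + -6) != (-2 - step))) is false, then base=-64, then ((abs(-5) <= (base * total)) && (max(total, base) > (total + 0))) is false, then returns 16; price_opt: total=16, then (!(((max(7, total) * (step * base)) == (5 - total)) && ((6 + -6) != (-2 + (-step))))) is true, then base=-64, then ((abs(-5) <= (base * total)) && (max(total, base) > total)) is false, then returns 16; agreement on 16.
Checked all 54 inputs in the declared domain: the outputs agree on every one.
verdict: equivalent


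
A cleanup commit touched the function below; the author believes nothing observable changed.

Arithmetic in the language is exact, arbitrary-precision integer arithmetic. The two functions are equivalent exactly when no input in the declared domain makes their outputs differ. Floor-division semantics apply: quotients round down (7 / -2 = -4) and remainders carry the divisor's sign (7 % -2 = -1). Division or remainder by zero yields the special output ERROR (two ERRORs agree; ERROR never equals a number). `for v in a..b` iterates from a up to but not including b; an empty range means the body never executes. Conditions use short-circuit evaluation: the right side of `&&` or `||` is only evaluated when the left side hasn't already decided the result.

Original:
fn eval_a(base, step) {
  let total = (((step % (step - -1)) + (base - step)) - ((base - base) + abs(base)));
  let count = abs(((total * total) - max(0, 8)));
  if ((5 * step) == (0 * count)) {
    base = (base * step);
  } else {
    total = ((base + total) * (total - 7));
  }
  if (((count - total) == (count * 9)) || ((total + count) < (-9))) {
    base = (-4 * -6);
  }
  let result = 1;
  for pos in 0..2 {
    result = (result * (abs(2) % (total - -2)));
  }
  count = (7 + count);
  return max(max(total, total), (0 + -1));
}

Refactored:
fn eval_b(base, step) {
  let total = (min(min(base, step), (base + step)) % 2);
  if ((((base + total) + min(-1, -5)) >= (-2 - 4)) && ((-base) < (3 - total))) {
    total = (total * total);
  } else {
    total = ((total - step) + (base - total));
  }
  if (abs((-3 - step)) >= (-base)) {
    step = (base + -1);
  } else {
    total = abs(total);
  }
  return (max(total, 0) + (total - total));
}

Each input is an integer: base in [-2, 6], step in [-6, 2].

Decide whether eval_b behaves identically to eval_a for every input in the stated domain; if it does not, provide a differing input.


Evaluate both at base=-2, step=-6.
eval_a: total=1, then count=7, then ((5 * step) == (0 * count)) is false, then total=6, then (((count - total) == (count * 9)) || ((total + count) < (-9))) is false, then result=1, then (pos=0), then result=2, then (pos=1), then result=4, then count=14, then returns 6
eval_b: total=0, then ((((base + total) + min(-1, -5)) >= (-2 - 4)) && ((-base) < (3 - total))) is false, then total=4, then (abs((-3 - step)) >= (-base)) is true, then step=-3, then returns 4
6 against 4: the behavior changed.
verdict: not equivalent; witness: base=-2, step=-6


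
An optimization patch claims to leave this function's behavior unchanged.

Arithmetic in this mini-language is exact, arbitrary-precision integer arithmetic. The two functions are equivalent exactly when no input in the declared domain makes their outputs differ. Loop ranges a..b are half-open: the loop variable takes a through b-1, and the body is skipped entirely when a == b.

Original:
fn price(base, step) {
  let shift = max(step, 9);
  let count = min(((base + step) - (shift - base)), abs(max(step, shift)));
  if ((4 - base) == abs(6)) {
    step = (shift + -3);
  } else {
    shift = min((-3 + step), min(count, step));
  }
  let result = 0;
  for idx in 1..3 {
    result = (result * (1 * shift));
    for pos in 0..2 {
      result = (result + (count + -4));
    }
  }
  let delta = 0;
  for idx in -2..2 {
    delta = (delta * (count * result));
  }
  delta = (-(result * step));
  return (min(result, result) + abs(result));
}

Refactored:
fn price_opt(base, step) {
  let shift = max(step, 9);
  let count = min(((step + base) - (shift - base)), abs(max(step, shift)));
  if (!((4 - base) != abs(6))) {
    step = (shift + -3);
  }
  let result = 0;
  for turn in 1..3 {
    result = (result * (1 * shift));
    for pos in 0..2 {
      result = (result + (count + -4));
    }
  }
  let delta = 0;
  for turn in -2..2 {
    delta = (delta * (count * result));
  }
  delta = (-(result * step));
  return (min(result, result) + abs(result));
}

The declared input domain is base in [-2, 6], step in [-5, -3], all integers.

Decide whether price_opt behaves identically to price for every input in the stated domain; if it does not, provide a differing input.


Take base=-1, step=-5.
price: shift := 9 | count := -16 | ((4 - base) == abs(6)): false | shift := -16 | result := 0 | iter idx=1: | result := 0 | iter pos=0: | result := -20 | iter pos=1: | result := -40 | iter idx=2: | result := 640 | iter pos=0: | result := 620 | iter pos=1: | result := 600 | delta := 0 | iter idx=-2: | delta := 0 | iter idx=-1: | delta := 0 | iter idx=0: | delta := 0 | iter idx=1: | delta := 0 | delta := 3000 | result 1200
price_opt: shift := 9 | count := -16 | (!((4 - base) != abs(6))): false | result := 0 | iter turn=1: | result := 0 | iter pos=0: | result := -20 | iter pos=1: | result := -40 | iter turn=2: | result := -360 | iter pos=0: | result := -380 | iter pos=1: | result := -400 | delta := 0 | iter turn=-2: | delta := 0 | iter turn=-1: | delta := 0 | iter turn=0: | delta := 0 | iter turn=1: | delta := 0 | delta := -2000 | result 0
1200 and 0 differ, so these are not the same function on this domain.
verdict: not equivalent; witness: base=-1, step=-5


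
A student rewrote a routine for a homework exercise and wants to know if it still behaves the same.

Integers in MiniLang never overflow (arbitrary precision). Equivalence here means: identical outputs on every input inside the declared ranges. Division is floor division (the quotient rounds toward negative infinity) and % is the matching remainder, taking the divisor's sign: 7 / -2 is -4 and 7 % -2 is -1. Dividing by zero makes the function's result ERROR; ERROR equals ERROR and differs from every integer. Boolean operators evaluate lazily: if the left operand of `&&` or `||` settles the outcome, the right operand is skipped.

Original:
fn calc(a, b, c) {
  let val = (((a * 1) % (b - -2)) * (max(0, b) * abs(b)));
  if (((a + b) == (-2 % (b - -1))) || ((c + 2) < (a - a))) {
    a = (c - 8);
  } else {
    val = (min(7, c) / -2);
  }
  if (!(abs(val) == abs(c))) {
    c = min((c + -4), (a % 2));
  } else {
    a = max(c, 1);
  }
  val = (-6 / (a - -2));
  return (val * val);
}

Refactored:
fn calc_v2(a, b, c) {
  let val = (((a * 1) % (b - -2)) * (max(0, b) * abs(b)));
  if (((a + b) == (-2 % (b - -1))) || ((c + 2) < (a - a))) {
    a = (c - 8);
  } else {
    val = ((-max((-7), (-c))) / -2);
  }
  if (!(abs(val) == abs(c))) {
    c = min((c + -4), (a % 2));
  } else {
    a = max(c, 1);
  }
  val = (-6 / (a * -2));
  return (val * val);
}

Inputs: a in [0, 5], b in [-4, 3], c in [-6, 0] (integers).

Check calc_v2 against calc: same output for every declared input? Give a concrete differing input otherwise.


There is a counterexample at a=0, b=-4, c=-6: 0 on one side, 1 on the other.
calc: val := 0 | (((a + b) == (-2 % (b - -1))) || ((c + 2) < (a - a))): true | a := -14 | (!(abs(val) == abs(c))): true | c := -10 | val := 0 | result 0
calc_v2: val := 0 | (((a + b) == (-2 % (b - -1))) || ((c + 2) < (a - a))): true | a := -14 | (!(abs(val) == abs(c))): true | c := -10 | val := -1 | result 1
verdict: not equivalent; witness: a=0, b=-4, c=-6


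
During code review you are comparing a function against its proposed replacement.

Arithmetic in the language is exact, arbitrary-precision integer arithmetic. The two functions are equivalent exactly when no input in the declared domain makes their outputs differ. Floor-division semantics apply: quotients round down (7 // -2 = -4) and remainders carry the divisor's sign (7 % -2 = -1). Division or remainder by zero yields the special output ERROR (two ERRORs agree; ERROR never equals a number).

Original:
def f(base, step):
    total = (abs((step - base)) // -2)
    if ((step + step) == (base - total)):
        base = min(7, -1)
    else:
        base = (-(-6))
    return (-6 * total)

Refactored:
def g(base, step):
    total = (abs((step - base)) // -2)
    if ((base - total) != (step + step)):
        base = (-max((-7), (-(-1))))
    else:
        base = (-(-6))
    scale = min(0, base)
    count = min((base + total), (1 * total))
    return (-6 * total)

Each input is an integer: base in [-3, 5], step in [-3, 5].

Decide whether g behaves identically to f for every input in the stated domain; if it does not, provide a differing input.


Equivalent. Whatever the rewrite altered, no input in the stated domain can expose a difference.
Checked all 81 inputs in the declared domain: the outputs agree on every one.
One worked example (base=5, step=-1) — f: total := -3 | ((step + step) == (base - total)): false | base := 6 | result 18; g: total := -3 | ((base - total) != (step + step)): true | base := -1 | scale := -1 | count := -4 | result 18; agreement on 18.
verdict: equivalent
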